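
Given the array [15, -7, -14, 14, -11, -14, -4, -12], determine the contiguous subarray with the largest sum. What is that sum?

Using Kadane's algorithm on [15, -7, -14, 14, -11, -14, -4, -12]:

Scanning through the array:
Position 1 (value -7): max_ending_here = 8, max_so_far = 15
Position 2 (value -14): max_ending_here = -6, max_so_far = 15
Position 3 (value 14): max_ending_here = 14, max_so_far = 15
Position 4 (value -11): max_ending_here = 3, max_so_far = 15
Position 5 (value -14): max_ending_here = -11, max_so_far = 15
Position 6 (value -4): max_ending_here = -4, max_so_far = 15
Position 7 (value -12): max_ending_here = -12, max_so_far = 15

Maximum subarray: [15]
Maximum sum: 15

The maximum subarray is [15] with sum 15. This subarray runs from index 0 to index 0.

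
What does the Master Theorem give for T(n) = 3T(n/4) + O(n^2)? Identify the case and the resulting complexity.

Master Theorem for T(n) = 3T(n/4) + O(n^2):

a = 3, b = 4, c = 2
log_b(a) = log_4(3) = 0.7925

Case 3: c = 2 > log_4(3) = 0.7925
T(n) = O(n^2) = O(n^2)

For T(n) = 3T(n/4) + O(n^2): log_4(3) = 0.7925. This is Case 3 of the Master Theorem (c > log_b(a), work dominated by root), giving O(n^2).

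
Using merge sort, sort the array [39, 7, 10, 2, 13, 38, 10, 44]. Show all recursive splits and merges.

Merge sort trace:

Split: [39, 7, 10, 2, 13, 38, 10, 44] -> [39, 7, 10, 2] and [13, 38, 10, 44]
  Split: [39, 7, 10, 2] -> [39, 7] and [10, 2]
    Split: [39, 7] -> [39] and [7]
    Merge: [39] + [7] -> [7, 39]
    Split: [10, 2] -> [10] and [2]
    Merge: [10] + [2] -> [2, 10]
  Merge: [7, 39] + [2, 10] -> [2, 7, 10, 39]
  Split: [13, 38, 10, 44] -> [13, 38] and [10, 44]
    Split: [13, 38] -> [13] and [38]
    Merge: [13] + [38] -> [13, 38]
    Split: [10, 44] -> [10] and [44]
    Merge: [10] + [44] -> [10, 44]
  Merge: [13, 38] + [10, 44] -> [10, 13, 38, 44]
Merge: [2, 7, 10, 39] + [10, 13, 38, 44] -> [2, 7, 10, 10, 13, 38, 39, 44]

Final sorted array: [2, 7, 10, 10, 13, 38, 39, 44]

The merge sort proceeds by recursively splitting the array and merging sorted halves.
After all merges, the sorted array is [2, 7, 10, 10, 13, 38, 39, 44].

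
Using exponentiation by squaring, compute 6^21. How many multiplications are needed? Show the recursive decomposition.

Computing 6^21 by squaring (build up from 6^1; each line after the first costs one multiplication):

6^1 = 6
6^2 = (6^1)^2 = 6^2 = 36
6^4 = (6^2)^2 = 36^2 = 1296
6^5 = 6 * 6^4 = 6 * 1296 = 7776
6^10 = (6^5)^2 = 7776^2 = 60466176
6^20 = (6^10)^2 = 60466176^2 = 3656158440062976
6^21 = 6 * 6^20 = 6 * 3656158440062976 = 21936950640377856

Result: 21936950640377856
Multiplications needed: 6 (6 lines after 6^1)

6^21 = 21936950640377856. Using exponentiation by squaring, this requires 6 multiplications. The key idea: if the exponent is even, square the half-power; if odd, multiply by the base once.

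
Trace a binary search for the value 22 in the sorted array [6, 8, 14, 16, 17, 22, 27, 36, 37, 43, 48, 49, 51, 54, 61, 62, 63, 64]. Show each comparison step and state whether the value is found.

Binary search for 22 in [6, 8, 14, 16, 17, 22, 27, 36, 37, 43, 48, 49, 51, 54, 61, 62, 63, 64]:

lo=0, hi=17, mid=8, arr[mid]=37 -> 37 > 22, search left half
lo=0, hi=7, mid=3, arr[mid]=16 -> 16 < 22, search right half
lo=4, hi=7, mid=5, arr[mid]=22 -> Found target at index 5!

Binary search finds 22 at index 5 after 3 comparisons. The search repeatedly halves the search space by comparing with the middle element.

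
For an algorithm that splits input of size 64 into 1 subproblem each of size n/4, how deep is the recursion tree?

For divide and conquer with division factor 4:

Problem sizes at each level:
Level 0: 64
Level 1: 16
Level 2: 4
Level 3: 1

The root is level 0 and the size-1 base case is level 3 (the tree spans levels 0 through 3, i.e. 4 levels counting the root), so the depth is the number of divisions: log_4(64) = 3

The recursion tree depth is log_4(64) = 3. At each level, the problem size is divided by 4, so it takes 3 divisions to reduce to a base case of size 1. The algorithm makes 1 recursive call at each level.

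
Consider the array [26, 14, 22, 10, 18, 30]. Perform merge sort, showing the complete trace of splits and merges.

Merge sort trace:

Split: [26, 14, 22, 10, 18, 30] -> [26, 14, 22] and [10, 18, 30]
  Split: [26, 14, 22] -> [26] and [14, 22]
    Split: [14, 22] -> [14] and [22]
    Merge: [14] + [22] -> [14, 22]
  Merge: [26] + [14, 22] -> [14, 22, 26]
  Split: [10, 18, 30] -> [10] and [18, 30]
    Split: [18, 30] -> [18] and [30]
    Merge: [18] + [30] -> [18, 30]
  Merge: [10] + [18, 30] -> [10, 18, 30]
Merge: [14, 22, 26] + [10, 18, 30] -> [10, 14, 18, 22, 26, 30]

Final sorted array: [10, 14, 18, 22, 26, 30]

The merge sort proceeds by recursively splitting the array and merging sorted halves.
After all merges, the sorted array is [10, 14, 18, 22, 26, 30].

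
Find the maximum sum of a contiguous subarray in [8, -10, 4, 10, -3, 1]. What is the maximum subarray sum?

Using Kadane's algorithm on [8, -10, 4, 10, -3, 1]:

Scanning through the array:
Position 1 (value -10): max_ending_here = -2, max_so_far = 8
Position 2 (value 4): max_ending_here = 4, max_so_far = 8
Position 3 (value 10): max_ending_here = 14, max_so_far = 14
Position 4 (value -3): max_ending_here = 11, max_so_far = 14
Position 5 (value 1): max_ending_here = 12, max_so_far = 14

Maximum subarray: [4, 10]
Maximum sum: 14

The maximum subarray is [4, 10] with sum 14. This subarray runs from index 2 to index 3.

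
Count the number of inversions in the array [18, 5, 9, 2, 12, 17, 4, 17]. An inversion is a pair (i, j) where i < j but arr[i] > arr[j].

Finding inversions in [18, 5, 9, 2, 12, 17, 4, 17]:

(0, 1): arr[0]=18 > arr[1]=5
(0, 2): arr[0]=18 > arr[2]=9
(0, 3): arr[0]=18 > arr[3]=2
(0, 4): arr[0]=18 > arr[4]=12
(0, 5): arr[0]=18 > arr[5]=17
(0, 6): arr[0]=18 > arr[6]=4
(0, 7): arr[0]=18 > arr[7]=17
(1, 3): arr[1]=5 > arr[3]=2
(1, 6): arr[1]=5 > arr[6]=4
(2, 3): arr[2]=9 > arr[3]=2
(2, 6): arr[2]=9 > arr[6]=4
(4, 6): arr[4]=12 > arr[6]=4
(5, 6): arr[5]=17 > arr[6]=4

Total inversions: 13

The array has 13 inversion(s): (0,1), (0,2), (0,3), (0,4), (0,5), (0,6), (0,7), (1,3), (1,6), (2,3), (2,6), (4,6), (5,6). Each pair (i,j) satisfies i < j and arr[i] > arr[j].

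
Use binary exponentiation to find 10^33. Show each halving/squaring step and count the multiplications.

Computing 10^33 by squaring (build up from 10^1; each line after the first costs one multiplication):

10^1 = 10
10^2 = (10^1)^2 = 10^2 = 100
10^4 = (10^2)^2 = 100^2 = 10000
10^8 = (10^4)^2 = 10000^2 = 100000000
10^16 = (10^8)^2 = 100000000^2 = 10000000000000000
10^32 = (10^16)^2 = 10000000000000000^2 = 100000000000000000000000000000000
10^33 = 10 * 10^32 = 10 * 100000000000000000000000000000000 = 1000000000000000000000000000000000

Result: 1000000000000000000000000000000000
Multiplications needed: 6 (6 lines after 10^1)

10^33 = 1000000000000000000000000000000000. Using exponentiation by squaring, this requires 6 multiplications. The key idea: if the exponent is even, square the half-power; if odd, multiply by the base once.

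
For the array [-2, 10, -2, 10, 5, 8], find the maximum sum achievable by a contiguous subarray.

Using Kadane's algorithm on [-2, 10, -2, 10, 5, 8]:

Scanning through the array:
Position 1 (value 10): max_ending_here = 10, max_so_far = 10
Position 2 (value -2): max_ending_here = 8, max_so_far = 10
Position 3 (value 10): max_ending_here = 18, max_so_far = 18
Position 4 (value 5): max_ending_here = 23, max_so_far = 23
Position 5 (value 8): max_ending_here = 31, max_so_far = 31

Maximum subarray: [10, -2, 10, 5, 8]
Maximum sum: 31

The maximum subarray is [10, -2, 10, 5, 8] with sum 31. This subarray runs from index 1 to index 5.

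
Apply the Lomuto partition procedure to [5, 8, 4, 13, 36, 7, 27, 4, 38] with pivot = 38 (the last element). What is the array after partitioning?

Lomuto partition with pivot = 38:

Initial array: [5, 8, 4, 13, 36, 7, 27, 4, 38]

arr[0]=5 <= 38: swap with position 0, array becomes [5, 8, 4, 13, 36, 7, 27, 4, 38]
arr[1]=8 <= 38: swap with position 1, array becomes [5, 8, 4, 13, 36, 7, 27, 4, 38]
arr[2]=4 <= 38: swap with position 2, array becomes [5, 8, 4, 13, 36, 7, 27, 4, 38]
arr[3]=13 <= 38: swap with position 3, array becomes [5, 8, 4, 13, 36, 7, 27, 4, 38]
arr[4]=36 <= 38: swap with position 4, array becomes [5, 8, 4, 13, 36, 7, 27, 4, 38]
arr[5]=7 <= 38: swap with position 5, array becomes [5, 8, 4, 13, 36, 7, 27, 4, 38]
arr[6]=27 <= 38: swap with position 6, array becomes [5, 8, 4, 13, 36, 7, 27, 4, 38]
arr[7]=4 <= 38: swap with position 7, array becomes [5, 8, 4, 13, 36, 7, 27, 4, 38]

Place pivot at position 8: [5, 8, 4, 13, 36, 7, 27, 4, 38]
Pivot position: 8

After partitioning with pivot 38, the array becomes [5, 8, 4, 13, 36, 7, 27, 4, 38]. The pivot is placed at index 8. All elements to the left of the pivot are <= 38, and all elements to the right are > 38.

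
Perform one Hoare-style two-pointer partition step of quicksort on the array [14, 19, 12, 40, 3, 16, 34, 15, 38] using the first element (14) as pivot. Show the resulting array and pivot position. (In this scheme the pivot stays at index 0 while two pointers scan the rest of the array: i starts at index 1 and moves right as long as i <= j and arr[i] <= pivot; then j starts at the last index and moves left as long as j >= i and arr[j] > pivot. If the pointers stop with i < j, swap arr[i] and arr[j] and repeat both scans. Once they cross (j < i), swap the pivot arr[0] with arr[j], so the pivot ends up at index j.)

Hoare-style two-pointer partition with pivot = 14:

Initial array: [14, 19, 12, 40, 3, 16, 34, 15, 38]

Pointers start at i = 1, j = 8.
i stops at index 1 (arr[1]=19 > 14), j stops at index 4 (arr[4]=3 <= 14): swap arr[1] and arr[4], array becomes [14, 3, 12, 40, 19, 16, 34, 15, 38]
i ends at 3, j ends at 2: the pointers have crossed (j < i), so scanning stops.

Swap pivot arr[0] with arr[2] to place pivot at position 2: [12, 3, 14, 40, 19, 16, 34, 15, 38]
Pivot position: 2

After partitioning with pivot 14, the array becomes [12, 3, 14, 40, 19, 16, 34, 15, 38]. The pivot is placed at index 2. All elements to the left of the pivot are <= 14, and all elements to the right are > 14.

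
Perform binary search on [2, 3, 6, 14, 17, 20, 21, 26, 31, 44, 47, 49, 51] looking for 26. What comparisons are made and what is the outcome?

Binary search for 26 in [2, 3, 6, 14, 17, 20, 21, 26, 31, 44, 47, 49, 51]:

lo=0, hi=12, mid=6, arr[mid]=21 -> 21 < 26, search right half
lo=7, hi=12, mid=9, arr[mid]=44 -> 44 > 26, search left half
lo=7, hi=8, mid=7, arr[mid]=26 -> Found target at index 7!

Binary search finds 26 at index 7 after 3 comparisons. The search repeatedly halves the search space by comparing with the middle element.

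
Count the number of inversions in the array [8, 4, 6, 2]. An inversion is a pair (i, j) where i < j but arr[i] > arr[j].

Finding inversions in [8, 4, 6, 2]:

(0, 1): arr[0]=8 > arr[1]=4
(0, 2): arr[0]=8 > arr[2]=6
(0, 3): arr[0]=8 > arr[3]=2
(1, 3): arr[1]=4 > arr[3]=2
(2, 3): arr[2]=6 > arr[3]=2

Total inversions: 5

The array has 5 inversion(s): (0,1), (0,2), (0,3), (1,3), (2,3). Each pair (i,j) satisfies i < j and arr[i] > arr[j].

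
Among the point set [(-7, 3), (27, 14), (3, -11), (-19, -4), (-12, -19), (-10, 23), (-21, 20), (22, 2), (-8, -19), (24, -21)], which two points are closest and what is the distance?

Computing all pairwise distances among 10 points:

d((-7, 3), (27, 14)) = 35.7351
d((-7, 3), (3, -11)) = 17.2047
d((-7, 3), (-19, -4)) = 13.8924
d((-7, 3), (-12, -19)) = 22.561
d((-7, 3), (-10, 23)) = 20.2237
d((-7, 3), (-21, 20)) = 22.0227
d((-7, 3), (22, 2)) = 29.0172
d((-7, 3), (-8, -19)) = 22.0227
d((-7, 3), (24, -21)) = 39.2046
d((27, 14), (3, -11)) = 34.6554
d((27, 14), (-19, -4)) = 49.3964
d((27, 14), (-12, -19)) = 51.0882
d((27, 14), (-10, 23)) = 38.0789
d((27, 14), (-21, 20)) = 48.3735
d((27, 14), (22, 2)) = 13.0
d((27, 14), (-8, -19)) = 48.1041
d((27, 14), (24, -21)) = 35.1283
d((3, -11), (-19, -4)) = 23.0868
d((3, -11), (-12, -19)) = 17.0
d((3, -11), (-10, 23)) = 36.4005
d((3, -11), (-21, 20)) = 39.2046
d((3, -11), (22, 2)) = 23.0217
d((3, -11), (-8, -19)) = 13.6015
d((3, -11), (24, -21)) = 23.2594
d((-19, -4), (-12, -19)) = 16.5529
d((-19, -4), (-10, 23)) = 28.4605
d((-19, -4), (-21, 20)) = 24.0832
d((-19, -4), (22, 2)) = 41.4367
d((-19, -4), (-8, -19)) = 18.6011
d((-19, -4), (24, -21)) = 46.2385
d((-12, -19), (-10, 23)) = 42.0476
d((-12, -19), (-21, 20)) = 40.025
d((-12, -19), (22, 2)) = 39.9625
d((-12, -19), (-8, -19)) = 4.0 <-- minimum
d((-12, -19), (24, -21)) = 36.0555
d((-10, 23), (-21, 20)) = 11.4018
d((-10, 23), (22, 2)) = 38.2753
d((-10, 23), (-8, -19)) = 42.0476
d((-10, 23), (24, -21)) = 55.6058
d((-21, 20), (22, 2)) = 46.6154
d((-21, 20), (-8, -19)) = 41.1096
d((-21, 20), (24, -21)) = 60.8769
d((22, 2), (-8, -19)) = 36.6197
d((22, 2), (24, -21)) = 23.0868
d((-8, -19), (24, -21)) = 32.0624

Closest pair: (-12, -19) and (-8, -19) with distance 4.0

The closest pair is (-12, -19) and (-8, -19) with Euclidean distance 4.0. For 10 points, brute-force pairwise comparison is shown above. For large n, the divide-and-conquer algorithm (sort by x, recurse on halves, check the dividing strip) achieves O(n log n).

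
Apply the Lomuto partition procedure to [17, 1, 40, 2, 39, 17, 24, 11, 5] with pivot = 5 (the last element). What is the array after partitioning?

Lomuto partition with pivot = 5:

Initial array: [17, 1, 40, 2, 39, 17, 24, 11, 5]

arr[0]=17 > 5: no swap
arr[1]=1 <= 5: swap with position 0, array becomes [1, 17, 40, 2, 39, 17, 24, 11, 5]
arr[2]=40 > 5: no swap
arr[3]=2 <= 5: swap with position 1, array becomes [1, 2, 40, 17, 39, 17, 24, 11, 5]
arr[4]=39 > 5: no swap
arr[5]=17 > 5: no swap
arr[6]=24 > 5: no swap
arr[7]=11 > 5: no swap

Place pivot at position 2: [1, 2, 5, 17, 39, 17, 24, 11, 40]
Pivot position: 2

After partitioning with pivot 5, the array becomes [1, 2, 5, 17, 39, 17, 24, 11, 40]. The pivot is placed at index 2. All elements to the left of the pivot are <= 5, and all elements to the right are > 5.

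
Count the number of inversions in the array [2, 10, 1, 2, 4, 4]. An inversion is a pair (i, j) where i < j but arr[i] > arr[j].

Finding inversions in [2, 10, 1, 2, 4, 4]:

(0, 2): arr[0]=2 > arr[2]=1
(1, 2): arr[1]=10 > arr[2]=1
(1, 3): arr[1]=10 > arr[3]=2
(1, 4): arr[1]=10 > arr[4]=4
(1, 5): arr[1]=10 > arr[5]=4

Total inversions: 5

The array has 5 inversion(s): (0,2), (1,2), (1,3), (1,4), (1,5). Each pair (i,j) satisfies i < j and arr[i] > arr[j].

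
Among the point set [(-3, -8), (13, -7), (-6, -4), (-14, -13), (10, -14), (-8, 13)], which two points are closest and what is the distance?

Computing all pairwise distances among 6 points:

d((-3, -8), (13, -7)) = 16.0312
d((-3, -8), (-6, -4)) = 5.0 <-- minimum
d((-3, -8), (-14, -13)) = 12.083
d((-3, -8), (10, -14)) = 14.3178
d((-3, -8), (-8, 13)) = 21.587
d((13, -7), (-6, -4)) = 19.2354
d((13, -7), (-14, -13)) = 27.6586
d((13, -7), (10, -14)) = 7.6158
d((13, -7), (-8, 13)) = 29.0
d((-6, -4), (-14, -13)) = 12.0416
d((-6, -4), (10, -14)) = 18.868
d((-6, -4), (-8, 13)) = 17.1172
d((-14, -13), (10, -14)) = 24.0208
d((-14, -13), (-8, 13)) = 26.6833
d((10, -14), (-8, 13)) = 32.45

Closest pair: (-3, -8) and (-6, -4) with distance 5.0

The closest pair is (-3, -8) and (-6, -4) with Euclidean distance 5.0. For 6 points, brute-force pairwise comparison is shown above. For large n, the divide-and-conquer algorithm (sort by x, recurse on halves, check the dividing strip) achieves O(n log n).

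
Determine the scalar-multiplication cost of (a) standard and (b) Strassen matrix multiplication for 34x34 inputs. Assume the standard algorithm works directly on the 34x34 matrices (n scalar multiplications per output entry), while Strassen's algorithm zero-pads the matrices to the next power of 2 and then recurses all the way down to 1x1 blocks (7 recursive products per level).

Matrix multiplication for 34x34 matrices:

Strassen's algorithm requires power-of-2 dimensions. Pad 34x34 to 64x64 (next power of 2).

Standard algorithm: 34^3 = 39304 multiplications
Strassen's algorithm: 7^(log2(64)) = 7^6 = 117649 multiplications
Difference: 39304 - 117649 = -78345 (Strassen uses MORE here due to padding overhead — for small or just-over-power-of-2 n, padding can outweigh the per-level savings)

Standard: 39304 multiplications (34^3). Strassen: 117649 multiplications (7^6, after padding to 64x64). Strassen reduces 8 recursive multiplications to 7 at each level.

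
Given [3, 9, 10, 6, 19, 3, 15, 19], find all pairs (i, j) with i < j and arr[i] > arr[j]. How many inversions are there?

Finding inversions in [3, 9, 10, 6, 19, 3, 15, 19]:

(1, 3): arr[1]=9 > arr[3]=6
(1, 5): arr[1]=9 > arr[5]=3
(2, 3): arr[2]=10 > arr[3]=6
(2, 5): arr[2]=10 > arr[5]=3
(3, 5): arr[3]=6 > arr[5]=3
(4, 5): arr[4]=19 > arr[5]=3
(4, 6): arr[4]=19 > arr[6]=15

Total inversions: 7

The array has 7 inversion(s): (1,3), (1,5), (2,3), (2,5), (3,5), (4,5), (4,6). Each pair (i,j) satisfies i < j and arr[i] > arr[j].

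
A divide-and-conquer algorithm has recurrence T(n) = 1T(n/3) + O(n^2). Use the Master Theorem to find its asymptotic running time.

Master Theorem for T(n) = 1T(n/3) + O(n^2):

a = 1, b = 3, c = 2
log_b(a) = log_3(1) = 0.0000

Case 3: c = 2 > log_3(1) = 0.0000
T(n) = O(n^2) = O(n^2)

For T(n) = 1T(n/3) + O(n^2): log_3(1) = 0.0000. This is Case 3 of the Master Theorem (c > log_b(a), work dominated by root), giving O(n^2).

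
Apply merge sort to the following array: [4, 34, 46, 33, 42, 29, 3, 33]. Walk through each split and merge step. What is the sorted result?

Merge sort trace:

Split: [4, 34, 46, 33, 42, 29, 3, 33] -> [4, 34, 46, 33] and [42, 29, 3, 33]
  Split: [4, 34, 46, 33] -> [4, 34] and [46, 33]
    Split: [4, 34] -> [4] and [34]
    Merge: [4] + [34] -> [4, 34]
    Split: [46, 33] -> [46] and [33]
    Merge: [46] + [33] -> [33, 46]
  Merge: [4, 34] + [33, 46] -> [4, 33, 34, 46]
  Split: [42, 29, 3, 33] -> [42, 29] and [3, 33]
    Split: [42, 29] -> [42] and [29]
    Merge: [42] + [29] -> [29, 42]
    Split: [3, 33] -> [3] and [33]
    Merge: [3] + [33] -> [3, 33]
  Merge: [29, 42] + [3, 33] -> [3, 29, 33, 42]
Merge: [4, 33, 34, 46] + [3, 29, 33, 42] -> [3, 4, 29, 33, 33, 34, 42, 46]

Final sorted array: [3, 4, 29, 33, 33, 34, 42, 46]

The merge sort proceeds by recursively splitting the array and merging sorted halves.
After all merges, the sorted array is [3, 4, 29, 33, 33, 34, 42, 46].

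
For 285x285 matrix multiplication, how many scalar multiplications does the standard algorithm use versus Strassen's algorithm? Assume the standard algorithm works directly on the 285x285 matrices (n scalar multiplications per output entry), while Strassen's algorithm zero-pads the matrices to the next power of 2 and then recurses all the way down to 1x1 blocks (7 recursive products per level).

Matrix multiplication for 285x285 matrices:

Strassen's algorithm requires power-of-2 dimensions. Pad 285x285 to 512x512 (next power of 2).

Standard algorithm: 285^3 = 23149125 multiplications
Strassen's algorithm: 7^(log2(512)) = 7^9 = 40353607 multiplications
Difference: 23149125 - 40353607 = -17204482 (Strassen uses MORE here due to padding overhead — for small or just-over-power-of-2 n, padding can outweigh the per-level savings)

Standard: 23149125 multiplications (285^3). Strassen: 40353607 multiplications (7^9, after padding to 512x512). Strassen reduces 8 recursive multiplications to 7 at each level.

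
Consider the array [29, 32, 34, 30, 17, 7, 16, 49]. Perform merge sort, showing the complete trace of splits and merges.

Merge sort trace:

Split: [29, 32, 34, 30, 17, 7, 16, 49] -> [29, 32, 34, 30] and [17, 7, 16, 49]
  Split: [29, 32, 34, 30] -> [29, 32] and [34, 30]
    Split: [29, 32] -> [29] and [32]
    Merge: [29] + [32] -> [29, 32]
    Split: [34, 30] -> [34] and [30]
    Merge: [34] + [30] -> [30, 34]
  Merge: [29, 32] + [30, 34] -> [29, 30, 32, 34]
  Split: [17, 7, 16, 49] -> [17, 7] and [16, 49]
    Split: [17, 7] -> [17] and [7]
    Merge: [17] + [7] -> [7, 17]
    Split: [16, 49] -> [16] and [49]
    Merge: [16] + [49] -> [16, 49]
  Merge: [7, 17] + [16, 49] -> [7, 16, 17, 49]
Merge: [29, 30, 32, 34] + [7, 16, 17, 49] -> [7, 16, 17, 29, 30, 32, 34, 49]

Final sorted array: [7, 16, 17, 29, 30, 32, 34, 49]

The merge sort proceeds by recursively splitting the array and merging sorted halves.
After all merges, the sorted array is [7, 16, 17, 29, 30, 32, 34, 49].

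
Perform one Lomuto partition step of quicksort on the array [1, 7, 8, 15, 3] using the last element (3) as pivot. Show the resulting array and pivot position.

Lomuto partition with pivot = 3:

Initial array: [1, 7, 8, 15, 3]

arr[0]=1 <= 3: swap with position 0, array becomes [1, 7, 8, 15, 3]
arr[1]=7 > 3: no swap
arr[2]=8 > 3: no swap
arr[3]=15 > 3: no swap

Place pivot at position 1: [1, 3, 8, 15, 7]
Pivot position: 1

After partitioning with pivot 3, the array becomes [1, 3, 8, 15, 7]. The pivot is placed at index 1. All elements to the left of the pivot are <= 3, and all elements to the right are > 3.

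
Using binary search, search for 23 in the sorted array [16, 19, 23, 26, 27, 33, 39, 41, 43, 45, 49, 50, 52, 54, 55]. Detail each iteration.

Binary search for 23 in [16, 19, 23, 26, 27, 33, 39, 41, 43, 45, 49, 50, 52, 54, 55]:

lo=0, hi=14, mid=7, arr[mid]=41 -> 41 > 23, search left half
lo=0, hi=6, mid=3, arr[mid]=26 -> 26 > 23, search left half
lo=0, hi=2, mid=1, arr[mid]=19 -> 19 < 23, search right half
lo=2, hi=2, mid=2, arr[mid]=23 -> Found target at index 2!

Binary search finds 23 at index 2 after 4 comparisons. The search repeatedly halves the search space by comparing with the middle element.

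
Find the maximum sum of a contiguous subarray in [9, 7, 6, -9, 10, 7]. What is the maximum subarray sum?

Using Kadane's algorithm on [9, 7, 6, -9, 10, 7]:

Scanning through the array:
Position 1 (value 7): max_ending_here = 16, max_so_far = 16
Position 2 (value 6): max_ending_here = 22, max_so_far = 22
Position 3 (value -9): max_ending_here = 13, max_so_far = 22
Position 4 (value 10): max_ending_here = 23, max_so_far = 23
Position 5 (value 7): max_ending_here = 30, max_so_far = 30

Maximum subarray: [9, 7, 6, -9, 10, 7]
Maximum sum: 30

The maximum subarray is [9, 7, 6, -9, 10, 7] with sum 30. This subarray runs from index 0 to index 5.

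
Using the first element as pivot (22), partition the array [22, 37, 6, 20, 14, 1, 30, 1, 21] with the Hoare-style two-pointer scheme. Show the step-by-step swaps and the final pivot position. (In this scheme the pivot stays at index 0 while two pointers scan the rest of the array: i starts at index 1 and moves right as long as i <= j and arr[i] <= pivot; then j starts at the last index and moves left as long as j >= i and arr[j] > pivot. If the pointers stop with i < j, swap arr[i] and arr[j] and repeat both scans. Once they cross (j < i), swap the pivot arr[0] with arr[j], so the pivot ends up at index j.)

Hoare-style two-pointer partition with pivot = 22:

Initial array: [22, 37, 6, 20, 14, 1, 30, 1, 21]

Pointers start at i = 1, j = 8.
i stops at index 1 (arr[1]=37 > 22), j stops at index 8 (arr[8]=21 <= 22): swap arr[1] and arr[8], array becomes [22, 21, 6, 20, 14, 1, 30, 1, 37]
i stops at index 6 (arr[6]=30 > 22), j stops at index 7 (arr[7]=1 <= 22): swap arr[6] and arr[7], array becomes [22, 21, 6, 20, 14, 1, 1, 30, 37]
i ends at 7, j ends at 6: the pointers have crossed (j < i), so scanning stops.

Swap pivot arr[0] with arr[6] to place pivot at position 6: [1, 21, 6, 20, 14, 1, 22, 30, 37]
Pivot position: 6

After partitioning with pivot 22, the array becomes [1, 21, 6, 20, 14, 1, 22, 30, 37]. The pivot is placed at index 6. All elements to the left of the pivot are <= 22, and all elements to the right are > 22.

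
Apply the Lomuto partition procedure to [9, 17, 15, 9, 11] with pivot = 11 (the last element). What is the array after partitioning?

Lomuto partition with pivot = 11:

Initial array: [9, 17, 15, 9, 11]

arr[0]=9 <= 11: swap with position 0, array becomes [9, 17, 15, 9, 11]
arr[1]=17 > 11: no swap
arr[2]=15 > 11: no swap
arr[3]=9 <= 11: swap with position 1, array becomes [9, 9, 15, 17, 11]

Place pivot at position 2: [9, 9, 11, 17, 15]
Pivot position: 2

After partitioning with pivot 11, the array becomes [9, 9, 11, 17, 15]. The pivot is placed at index 2. All elements to the left of the pivot are <= 11, and all elements to the right are > 11.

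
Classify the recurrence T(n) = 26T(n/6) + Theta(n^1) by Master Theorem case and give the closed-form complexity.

Master Theorem for T(n) = 26T(n/6) + O(n^1):

a = 26, b = 6, c = 1
log_b(a) = log_6(26) = 1.8184

Case 1: c = 1 < log_6(26) = 1.8184
T(n) = O(n^(log_6 26))

For T(n) = 26T(n/6) + O(n^1): log_6(26) = 1.8184. This is Case 1 of the Master Theorem (c < log_b(a), work dominated by leaves), giving O(n^(log_6 26)).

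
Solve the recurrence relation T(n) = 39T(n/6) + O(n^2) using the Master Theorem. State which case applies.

Master Theorem for T(n) = 39T(n/6) + O(n^2):

a = 39, b = 6, c = 2
log_b(a) = log_6(39) = 2.0447

Case 1: c = 2 < log_6(39) = 2.0447
T(n) = O(n^(log_6 39))

For T(n) = 39T(n/6) + O(n^2): log_6(39) = 2.0447. This is Case 1 of the Master Theorem (c < log_b(a), work dominated by leaves), giving O(n^(log_6 39)).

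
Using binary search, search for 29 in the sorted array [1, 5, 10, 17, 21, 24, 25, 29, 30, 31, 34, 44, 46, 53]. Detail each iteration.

Binary search for 29 in [1, 5, 10, 17, 21, 24, 25, 29, 30, 31, 34, 44, 46, 53]:

lo=0, hi=13, mid=6, arr[mid]=25 -> 25 < 29, search right half
lo=7, hi=13, mid=10, arr[mid]=34 -> 34 > 29, search left half
lo=7, hi=9, mid=8, arr[mid]=30 -> 30 > 29, search left half
lo=7, hi=7, mid=7, arr[mid]=29 -> Found target at index 7!

Binary search finds 29 at index 7 after 4 comparisons. The search repeatedly halves the search space by comparing with the middle element.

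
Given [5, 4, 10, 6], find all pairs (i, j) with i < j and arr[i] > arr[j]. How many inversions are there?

Finding inversions in [5, 4, 10, 6]:

(0, 1): arr[0]=5 > arr[1]=4
(2, 3): arr[2]=10 > arr[3]=6

Total inversions: 2

The array has 2 inversion(s): (0,1), (2,3). Each pair (i,j) satisfies i < j and arr[i] > arr[j].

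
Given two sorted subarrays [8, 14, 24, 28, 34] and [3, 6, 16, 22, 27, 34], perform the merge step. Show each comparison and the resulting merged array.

Merging process:

Compare 8 vs 3: take 3 from right. Merged: [3]
Compare 8 vs 6: take 6 from right. Merged: [3, 6]
Compare 8 vs 16: take 8 from left. Merged: [3, 6, 8]
Compare 14 vs 16: take 14 from left. Merged: [3, 6, 8, 14]
Compare 24 vs 16: take 16 from right. Merged: [3, 6, 8, 14, 16]
Compare 24 vs 22: take 22 from right. Merged: [3, 6, 8, 14, 16, 22]
Compare 24 vs 27: take 24 from left. Merged: [3, 6, 8, 14, 16, 22, 24]
Compare 28 vs 27: take 27 from right. Merged: [3, 6, 8, 14, 16, 22, 24, 27]
Compare 28 vs 34: take 28 from left. Merged: [3, 6, 8, 14, 16, 22, 24, 27, 28]
Compare 34 vs 34: take 34 from left. Merged: [3, 6, 8, 14, 16, 22, 24, 27, 28, 34]
Append remaining from right: [34]. Merged: [3, 6, 8, 14, 16, 22, 24, 27, 28, 34, 34]

Final merged array: [3, 6, 8, 14, 16, 22, 24, 27, 28, 34, 34]
Total comparisons: 10

The merged array is [3, 6, 8, 14, 16, 22, 24, 27, 28, 34, 34], requiring 10 comparisons. The merge step runs in O(n) time where n is the total number of elements.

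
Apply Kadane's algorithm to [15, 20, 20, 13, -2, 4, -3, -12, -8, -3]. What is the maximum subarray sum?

Using Kadane's algorithm on [15, 20, 20, 13, -2, 4, -3, -12, -8, -3]:

Scanning through the array:
Position 1 (value 20): max_ending_here = 35, max_so_far = 35
Position 2 (value 20): max_ending_here = 55, max_so_far = 55
Position 3 (value 13): max_ending_here = 68, max_so_far = 68
Position 4 (value -2): max_ending_here = 66, max_so_far = 68
Position 5 (value 4): max_ending_here = 70, max_so_far = 70
Position 6 (value -3): max_ending_here = 67, max_so_far = 70
Position 7 (value -12): max_ending_here = 55, max_so_far = 70
Position 8 (value -8): max_ending_here = 47, max_so_far = 70
Position 9 (value -3): max_ending_here = 44, max_so_far = 70

Maximum subarray: [15, 20, 20, 13, -2, 4]
Maximum sum: 70

The maximum subarray is [15, 20, 20, 13, -2, 4] with sum 70. This subarray runs from index 0 to index 5.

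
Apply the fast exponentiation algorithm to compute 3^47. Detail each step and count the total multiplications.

Computing 3^47 by squaring (build up from 3^1; each line after the first costs one multiplication):

3^1 = 3
3^2 = (3^1)^2 = 3^2 = 9
3^4 = (3^2)^2 = 9^2 = 81
3^5 = 3 * 3^4 = 3 * 81 = 243
3^10 = (3^5)^2 = 243^2 = 59049
3^11 = 3 * 3^10 = 3 * 59049 = 177147
3^22 = (3^11)^2 = 177147^2 = 31381059609
3^23 = 3 * 3^22 = 3 * 31381059609 = 94143178827
3^46 = (3^23)^2 = 94143178827^2 = 8862938119652501095929
3^47 = 3 * 3^46 = 3 * 8862938119652501095929 = 26588814358957503287787

Result: 26588814358957503287787
Multiplications needed: 9 (9 lines after 3^1)

3^47 = 26588814358957503287787. Using exponentiation by squaring, this requires 9 multiplications. The key idea: if the exponent is even, square the half-power; if odd, multiply by the base once.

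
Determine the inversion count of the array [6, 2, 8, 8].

Finding inversions in [6, 2, 8, 8]:

(0, 1): arr[0]=6 > arr[1]=2

Total inversions: 1

The array has 1 inversion(s): (0,1). Each pair (i,j) satisfies i < j and arr[i] > arr[j].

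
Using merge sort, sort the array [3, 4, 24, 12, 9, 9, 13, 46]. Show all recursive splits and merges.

Merge sort trace:

Split: [3, 4, 24, 12, 9, 9, 13, 46] -> [3, 4, 24, 12] and [9, 9, 13, 46]
  Split: [3, 4, 24, 12] -> [3, 4] and [24, 12]
    Split: [3, 4] -> [3] and [4]
    Merge: [3] + [4] -> [3, 4]
    Split: [24, 12] -> [24] and [12]
    Merge: [24] + [12] -> [12, 24]
  Merge: [3, 4] + [12, 24] -> [3, 4, 12, 24]
  Split: [9, 9, 13, 46] -> [9, 9] and [13, 46]
    Split: [9, 9] -> [9] and [9]
    Merge: [9] + [9] -> [9, 9]
    Split: [13, 46] -> [13] and [46]
    Merge: [13] + [46] -> [13, 46]
  Merge: [9, 9] + [13, 46] -> [9, 9, 13, 46]
Merge: [3, 4, 12, 24] + [9, 9, 13, 46] -> [3, 4, 9, 9, 12, 13, 24, 46]

Final sorted array: [3, 4, 9, 9, 12, 13, 24, 46]

The merge sort proceeds by recursively splitting the array and merging sorted halves.
After all merges, the sorted array is [3, 4, 9, 9, 12, 13, 24, 46].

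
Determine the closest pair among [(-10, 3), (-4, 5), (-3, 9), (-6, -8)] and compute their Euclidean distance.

Computing all pairwise distances among 4 points:

d((-10, 3), (-4, 5)) = 6.3246
d((-10, 3), (-3, 9)) = 9.2195
d((-10, 3), (-6, -8)) = 11.7047
d((-4, 5), (-3, 9)) = 4.1231 <-- minimum
d((-4, 5), (-6, -8)) = 13.1529
d((-3, 9), (-6, -8)) = 17.2627

Closest pair: (-4, 5) and (-3, 9) with distance 4.1231

The closest pair is (-4, 5) and (-3, 9) with Euclidean distance 4.1231. For 4 points, brute-force pairwise comparison is shown above. For large n, the divide-and-conquer algorithm (sort by x, recurse on halves, check the dividing strip) achieves O(n log n).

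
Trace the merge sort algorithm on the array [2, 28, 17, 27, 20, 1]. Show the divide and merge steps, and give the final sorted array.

Merge sort trace:

Split: [2, 28, 17, 27, 20, 1] -> [2, 28, 17] and [27, 20, 1]
  Split: [2, 28, 17] -> [2] and [28, 17]
    Split: [28, 17] -> [28] and [17]
    Merge: [28] + [17] -> [17, 28]
  Merge: [2] + [17, 28] -> [2, 17, 28]
  Split: [27, 20, 1] -> [27] and [20, 1]
    Split: [20, 1] -> [20] and [1]
    Merge: [20] + [1] -> [1, 20]
  Merge: [27] + [1, 20] -> [1, 20, 27]
Merge: [2, 17, 28] + [1, 20, 27] -> [1, 2, 17, 20, 27, 28]

Final sorted array: [1, 2, 17, 20, 27, 28]

The merge sort proceeds by recursively splitting the array and merging sorted halves.
After all merges, the sorted array is [1, 2, 17, 20, 27, 28].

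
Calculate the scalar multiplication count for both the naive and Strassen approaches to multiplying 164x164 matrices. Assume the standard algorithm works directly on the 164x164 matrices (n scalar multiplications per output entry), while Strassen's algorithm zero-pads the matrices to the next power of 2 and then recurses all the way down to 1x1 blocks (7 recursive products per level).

Matrix multiplication for 164x164 matrices:

Strassen's algorithm requires power-of-2 dimensions. Pad 164x164 to 256x256 (next power of 2).

Standard algorithm: 164^3 = 4410944 multiplications
Strassen's algorithm: 7^(log2(256)) = 7^8 = 5764801 multiplications
Difference: 4410944 - 5764801 = -1353857 (Strassen uses MORE here due to padding overhead — for small or just-over-power-of-2 n, padding can outweigh the per-level savings)

Standard: 4410944 multiplications (164^3). Strassen: 5764801 multiplications (7^8, after padding to 256x256). Strassen reduces 8 recursive multiplications to 7 at each level.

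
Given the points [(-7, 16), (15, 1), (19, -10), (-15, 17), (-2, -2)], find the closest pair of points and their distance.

Computing all pairwise distances among 5 points:

d((-7, 16), (15, 1)) = 26.6271
d((-7, 16), (19, -10)) = 36.7696
d((-7, 16), (-15, 17)) = 8.0623 <-- minimum
d((-7, 16), (-2, -2)) = 18.6815
d((15, 1), (19, -10)) = 11.7047
d((15, 1), (-15, 17)) = 34.0
d((15, 1), (-2, -2)) = 17.2627
d((19, -10), (-15, 17)) = 43.4166
d((19, -10), (-2, -2)) = 22.4722
d((-15, 17), (-2, -2)) = 23.0217

Closest pair: (-7, 16) and (-15, 17) with distance 8.0623

The closest pair is (-7, 16) and (-15, 17) with Euclidean distance 8.0623. For 5 points, brute-force pairwise comparison is shown above. For large n, the divide-and-conquer algorithm (sort by x, recurse on halves, check the dividing strip) achieves O(n log n).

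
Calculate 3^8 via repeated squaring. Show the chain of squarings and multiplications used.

Computing 3^8 by squaring (build up from 3^1; each line after the first costs one multiplication):

3^1 = 3
3^2 = (3^1)^2 = 3^2 = 9
3^4 = (3^2)^2 = 9^2 = 81
3^8 = (3^4)^2 = 81^2 = 6561

Result: 6561
Multiplications needed: 3 (3 lines after 3^1)

3^8 = 6561. Using exponentiation by squaring, this requires 3 multiplications. The key idea: if the exponent is even, square the half-power; if odd, multiply by the base once.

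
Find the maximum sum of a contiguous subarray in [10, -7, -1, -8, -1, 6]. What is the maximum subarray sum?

Using Kadane's algorithm on [10, -7, -1, -8, -1, 6]:

Scanning through the array:
Position 1 (value -7): max_ending_here = 3, max_so_far = 10
Position 2 (value -1): max_ending_here = 2, max_so_far = 10
Position 3 (value -8): max_ending_here = -6, max_so_far = 10
Position 4 (value -1): max_ending_here = -1, max_so_far = 10
Position 5 (value 6): max_ending_here = 6, max_so_far = 10

Maximum subarray: [10]
Maximum sum: 10

The maximum subarray is [10] with sum 10. This subarray runs from index 0 to index 0.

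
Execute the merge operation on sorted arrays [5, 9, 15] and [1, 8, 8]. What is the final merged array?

Merging process:

Compare 5 vs 1: take 1 from right. Merged: [1]
Compare 5 vs 8: take 5 from left. Merged: [1, 5]
Compare 9 vs 8: take 8 from right. Merged: [1, 5, 8]
Compare 9 vs 8: take 8 from right. Merged: [1, 5, 8, 8]
Append remaining from left: [9, 15]. Merged: [1, 5, 8, 8, 9, 15]

Final merged array: [1, 5, 8, 8, 9, 15]
Total comparisons: 4

The merged array is [1, 5, 8, 8, 9, 15], requiring 4 comparisons. The merge step runs in O(n) time where n is the total number of elements.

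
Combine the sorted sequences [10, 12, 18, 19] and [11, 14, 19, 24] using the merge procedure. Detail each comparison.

Merging process:

Compare 10 vs 11: take 10 from left. Merged: [10]
Compare 12 vs 11: take 11 from right. Merged: [10, 11]
Compare 12 vs 14: take 12 from left. Merged: [10, 11, 12]
Compare 18 vs 14: take 14 from right. Merged: [10, 11, 12, 14]
Compare 18 vs 19: take 18 from left. Merged: [10, 11, 12, 14, 18]
Compare 19 vs 19: take 19 from left. Merged: [10, 11, 12, 14, 18, 19]
Append remaining from right: [19, 24]. Merged: [10, 11, 12, 14, 18, 19, 19, 24]

Final merged array: [10, 11, 12, 14, 18, 19, 19, 24]
Total comparisons: 6

The merged array is [10, 11, 12, 14, 18, 19, 19, 24], requiring 6 comparisons. The merge step runs in O(n) time where n is the total number of elements.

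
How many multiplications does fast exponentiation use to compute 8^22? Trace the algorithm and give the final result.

Computing 8^22 by squaring (build up from 8^1; each line after the first costs one multiplication):

8^1 = 8
8^2 = (8^1)^2 = 8^2 = 64
8^4 = (8^2)^2 = 64^2 = 4096
8^5 = 8 * 8^4 = 8 * 4096 = 32768
8^10 = (8^5)^2 = 32768^2 = 1073741824
8^11 = 8 * 8^10 = 8 * 1073741824 = 8589934592
8^22 = (8^11)^2 = 8589934592^2 = 73786976294838206464

Result: 73786976294838206464
Multiplications needed: 6 (6 lines after 8^1)

8^22 = 73786976294838206464. Using exponentiation by squaring, this requires 6 multiplications. The key idea: if the exponent is even, square the half-power; if odd, multiply by the base once.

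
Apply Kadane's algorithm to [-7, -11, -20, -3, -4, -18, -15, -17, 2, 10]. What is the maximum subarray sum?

Using Kadane's algorithm on [-7, -11, -20, -3, -4, -18, -15, -17, 2, 10]:

Scanning through the array:
Position 1 (value -11): max_ending_here = -11, max_so_far = -7
Position 2 (value -20): max_ending_here = -20, max_so_far = -7
Position 3 (value -3): max_ending_here = -3, max_so_far = -3
Position 4 (value -4): max_ending_here = -4, max_so_far = -3
Position 5 (value -18): max_ending_here = -18, max_so_far = -3
Position 6 (value -15): max_ending_here = -15, max_so_far = -3
Position 7 (value -17): max_ending_here = -17, max_so_far = -3
Position 8 (value 2): max_ending_here = 2, max_so_far = 2
Position 9 (value 10): max_ending_here = 12, max_so_far = 12

Maximum subarray: [2, 10]
Maximum sum: 12

The maximum subarray is [2, 10] with sum 12. This subarray runs from index 8 to index 9.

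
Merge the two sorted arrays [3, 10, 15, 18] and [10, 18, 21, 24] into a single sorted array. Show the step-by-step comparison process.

Merging process:

Compare 3 vs 10: take 3 from left. Merged: [3]
Compare 10 vs 10: take 10 from left. Merged: [3, 10]
Compare 15 vs 10: take 10 from right. Merged: [3, 10, 10]
Compare 15 vs 18: take 15 from left. Merged: [3, 10, 10, 15]
Compare 18 vs 18: take 18 from left. Merged: [3, 10, 10, 15, 18]
Append remaining from right: [18, 21, 24]. Merged: [3, 10, 10, 15, 18, 18, 21, 24]

Final merged array: [3, 10, 10, 15, 18, 18, 21, 24]
Total comparisons: 5

The merged array is [3, 10, 10, 15, 18, 18, 21, 24], requiring 5 comparisons. The merge step runs in O(n) time where n is the total number of elements.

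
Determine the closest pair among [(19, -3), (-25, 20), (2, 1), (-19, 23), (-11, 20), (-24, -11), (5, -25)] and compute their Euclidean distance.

Computing all pairwise distances among 7 points:

d((19, -3), (-25, 20)) = 49.6488
d((19, -3), (2, 1)) = 17.4642
d((19, -3), (-19, 23)) = 46.0435
d((19, -3), (-11, 20)) = 37.8021
d((19, -3), (-24, -11)) = 43.7379
d((19, -3), (5, -25)) = 26.0768
d((-25, 20), (2, 1)) = 33.0151
d((-25, 20), (-19, 23)) = 6.7082 <-- minimum
d((-25, 20), (-11, 20)) = 14.0
d((-25, 20), (-24, -11)) = 31.0161
d((-25, 20), (5, -25)) = 54.0833
d((2, 1), (-19, 23)) = 30.4138
d((2, 1), (-11, 20)) = 23.0217
d((2, 1), (-24, -11)) = 28.6356
d((2, 1), (5, -25)) = 26.1725
d((-19, 23), (-11, 20)) = 8.544
d((-19, 23), (-24, -11)) = 34.3657
d((-19, 23), (5, -25)) = 53.6656
d((-11, 20), (-24, -11)) = 33.6155
d((-11, 20), (5, -25)) = 47.7598
d((-24, -11), (5, -25)) = 32.2025

Closest pair: (-25, 20) and (-19, 23) with distance 6.7082

The closest pair is (-25, 20) and (-19, 23) with Euclidean distance 6.7082. For 7 points, brute-force pairwise comparison is shown above. For large n, the divide-and-conquer algorithm (sort by x, recurse on halves, check the dividing strip) achieves O(n log n).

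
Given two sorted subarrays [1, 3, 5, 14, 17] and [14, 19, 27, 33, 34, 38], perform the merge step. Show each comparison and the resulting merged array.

Merging process:

Compare 1 vs 14: take 1 from left. Merged: [1]
Compare 3 vs 14: take 3 from left. Merged: [1, 3]
Compare 5 vs 14: take 5 from left. Merged: [1, 3, 5]
Compare 14 vs 14: take 14 from left. Merged: [1, 3, 5, 14]
Compare 17 vs 14: take 14 from right. Merged: [1, 3, 5, 14, 14]
Compare 17 vs 19: take 17 from left. Merged: [1, 3, 5, 14, 14, 17]
Append remaining from right: [19, 27, 33, 34, 38]. Merged: [1, 3, 5, 14, 14, 17, 19, 27, 33, 34, 38]

Final merged array: [1, 3, 5, 14, 14, 17, 19, 27, 33, 34, 38]
Total comparisons: 6

The merged array is [1, 3, 5, 14, 14, 17, 19, 27, 33, 34, 38], requiring 6 comparisons. The merge step runs in O(n) time where n is the total number of elements.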